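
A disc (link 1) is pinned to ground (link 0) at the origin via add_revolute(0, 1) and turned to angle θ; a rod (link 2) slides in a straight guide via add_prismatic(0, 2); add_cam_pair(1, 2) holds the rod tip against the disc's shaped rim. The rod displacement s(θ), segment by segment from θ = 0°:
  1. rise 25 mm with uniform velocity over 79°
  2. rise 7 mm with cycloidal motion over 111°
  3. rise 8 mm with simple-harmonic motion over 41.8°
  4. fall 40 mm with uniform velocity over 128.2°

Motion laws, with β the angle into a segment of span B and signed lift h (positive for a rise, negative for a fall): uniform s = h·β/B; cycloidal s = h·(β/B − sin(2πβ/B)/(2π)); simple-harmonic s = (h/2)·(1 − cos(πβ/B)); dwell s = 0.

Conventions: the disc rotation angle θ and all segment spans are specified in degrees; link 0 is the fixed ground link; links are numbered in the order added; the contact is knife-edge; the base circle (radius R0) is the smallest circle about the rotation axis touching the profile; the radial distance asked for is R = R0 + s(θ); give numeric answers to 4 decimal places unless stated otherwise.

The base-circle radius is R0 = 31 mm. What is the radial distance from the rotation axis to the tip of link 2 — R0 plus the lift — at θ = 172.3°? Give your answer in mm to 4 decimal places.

segment 1 (0° to 79°, uniform, h = 25) is passed completely: s = 0.0000 + (25) = 25.0000
θ = 172.3° falls in segment 2 (79° to 190°, cycloidal, h = 7): β = 172.3 − 79 = 93.3°, B = 111°; Δs = 7·(0.8405 − sin(2π·0.8405)/(2π)) = 6.8224; s = 25.0000 + 6.8224 = 31.8224
R = R0 + s = 31 + 31.8224 = 62.8224

62.8224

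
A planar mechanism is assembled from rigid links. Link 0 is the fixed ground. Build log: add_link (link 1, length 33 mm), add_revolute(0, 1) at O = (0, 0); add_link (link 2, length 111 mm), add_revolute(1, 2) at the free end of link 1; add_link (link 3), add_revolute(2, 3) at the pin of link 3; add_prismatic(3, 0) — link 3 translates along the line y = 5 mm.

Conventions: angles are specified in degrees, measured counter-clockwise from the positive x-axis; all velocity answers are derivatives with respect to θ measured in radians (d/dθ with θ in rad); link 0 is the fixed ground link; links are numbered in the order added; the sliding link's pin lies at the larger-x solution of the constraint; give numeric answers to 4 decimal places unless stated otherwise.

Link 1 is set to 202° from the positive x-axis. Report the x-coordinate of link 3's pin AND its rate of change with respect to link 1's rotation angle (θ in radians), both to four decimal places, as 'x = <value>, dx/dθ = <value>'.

geometry: r = 33 mm, L = 111 mm, e = 5 mm
crank pin P = (r cos θ, r sin θ) = (-30.597067, -12.362018)
h = r sin θ − e = -12.362018 − 5 = -17.362018
x = r cos θ + √(L² − h²) = -30.597067 + 109.633756 = 79.036688
dx/dθ = −r sin θ − h·r cos θ/√(L² − h²) (θ in radians; h = -17.362018) = 7.516550

x = 79.0367, dx/dθ = 7.5165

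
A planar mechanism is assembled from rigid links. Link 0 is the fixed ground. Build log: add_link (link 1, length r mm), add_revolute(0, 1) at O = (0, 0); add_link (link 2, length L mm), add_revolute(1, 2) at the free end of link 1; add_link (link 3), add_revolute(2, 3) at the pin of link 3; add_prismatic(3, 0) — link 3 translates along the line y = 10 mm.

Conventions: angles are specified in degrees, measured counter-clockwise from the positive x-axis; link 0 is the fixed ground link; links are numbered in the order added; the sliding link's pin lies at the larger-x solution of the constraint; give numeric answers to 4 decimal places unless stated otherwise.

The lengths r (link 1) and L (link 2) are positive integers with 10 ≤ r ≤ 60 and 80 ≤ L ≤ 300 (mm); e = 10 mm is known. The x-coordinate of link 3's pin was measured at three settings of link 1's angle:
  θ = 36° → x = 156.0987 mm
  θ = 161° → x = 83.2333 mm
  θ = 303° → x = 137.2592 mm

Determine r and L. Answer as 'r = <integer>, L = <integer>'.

constraint per measurement: (x − r cos θ)² + (r sin θ − e)² = L²
subtracting the θ₁ and θ₂ equations cancels the r² and L² terms:
r = (x₁² − x₂²) / (2[(x₁cos θ₁ + e sin θ₁) − (x₂cos θ₂ + e sin θ₂)]) = 42.0000 → r = 42
L² = (x₁ − r cos θ₁)² + (r sin θ₁ − e)² = 15128.9984 → L = 123.0000 → L = 123
check at θ₃=303°: x = 137.2592 (printed 137.2592) ✓

r = 42, L = 123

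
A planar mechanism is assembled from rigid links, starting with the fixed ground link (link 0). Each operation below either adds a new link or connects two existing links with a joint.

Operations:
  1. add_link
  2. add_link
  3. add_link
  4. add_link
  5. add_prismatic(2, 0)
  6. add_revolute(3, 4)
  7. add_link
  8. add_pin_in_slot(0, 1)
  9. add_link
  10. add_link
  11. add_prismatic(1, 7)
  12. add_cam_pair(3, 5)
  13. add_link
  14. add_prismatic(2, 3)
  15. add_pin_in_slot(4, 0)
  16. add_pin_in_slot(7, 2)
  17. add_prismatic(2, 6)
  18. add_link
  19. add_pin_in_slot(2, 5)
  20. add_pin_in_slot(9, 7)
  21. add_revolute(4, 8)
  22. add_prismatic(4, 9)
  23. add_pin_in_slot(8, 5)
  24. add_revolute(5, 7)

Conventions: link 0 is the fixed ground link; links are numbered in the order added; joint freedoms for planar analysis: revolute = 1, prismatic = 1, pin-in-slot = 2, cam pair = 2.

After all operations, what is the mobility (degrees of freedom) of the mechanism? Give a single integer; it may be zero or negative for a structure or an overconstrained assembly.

ground; <1,0,0>
#1 <2,0,0>
#2 <3,0,0>
#3 <4,0,0>
#4 <5,0,0>
P:2↔0 J1 <5,1,0>
R:3↔4 J1 <5,2,0>
#5 <6,2,0>
PS:0↔1 J2 <6,2,1>
#6 <7,2,1>
#7 <8,2,1>
P:1↔7 J1 <8,3,1>
C:3↔5 J2 <8,3,2>
#8 <9,3,2>
P:2↔3 J1 <9,4,2>
PS:4↔0 J2 <9,4,3>
PS:7↔2 J2 <9,4,4>
P:2↔6 J1 <9,5,4>
#9 <10,5,4>
PS:2↔5 J2 <10,5,5>
PS:9↔7 J2 <10,5,6>
R:4↔8 J1 <10,6,6>
P:4↔9 J1 <10,7,6>
PS:8↔5 J2 <10,7,7>
R:5↔7 J1 <10,8,7>
3×9 − 2×8 − 1×7 = 4

M = 4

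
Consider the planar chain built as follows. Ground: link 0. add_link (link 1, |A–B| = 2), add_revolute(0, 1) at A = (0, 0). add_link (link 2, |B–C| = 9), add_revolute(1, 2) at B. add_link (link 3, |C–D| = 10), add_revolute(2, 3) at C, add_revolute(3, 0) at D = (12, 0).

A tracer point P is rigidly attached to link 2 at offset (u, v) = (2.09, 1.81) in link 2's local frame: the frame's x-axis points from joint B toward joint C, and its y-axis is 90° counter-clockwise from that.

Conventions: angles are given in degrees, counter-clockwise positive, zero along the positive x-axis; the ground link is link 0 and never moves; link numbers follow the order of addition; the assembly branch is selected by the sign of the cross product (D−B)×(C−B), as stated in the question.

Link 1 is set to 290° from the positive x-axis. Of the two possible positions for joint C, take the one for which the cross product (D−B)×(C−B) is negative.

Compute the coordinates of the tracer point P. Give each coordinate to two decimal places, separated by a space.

A=(0,0), D=(12.00,0)
B = A + 2.00·(cos290°, sin290°) = (0.6840, -1.8794)
|BD| = 11.4710
circle(B,9.00) ∩ circle(D,10.00): a=4.9073, h=7.5444
  candidates: C₊=(4.2890,6.3671) cross=86.542; C₋=(6.7611,-8.5179) cross=-86.542
  branch - wants cross < 0 → take C=(6.7611,-8.5179) (cross=-86.542)
ex = (C−B)/|BC| = (0.6752,-0.7376); ey = (0.7376,0.6752)
P = B + 2.09·ex + 1.81·ey = (3.4303,-2.1988)

3.43 -2.20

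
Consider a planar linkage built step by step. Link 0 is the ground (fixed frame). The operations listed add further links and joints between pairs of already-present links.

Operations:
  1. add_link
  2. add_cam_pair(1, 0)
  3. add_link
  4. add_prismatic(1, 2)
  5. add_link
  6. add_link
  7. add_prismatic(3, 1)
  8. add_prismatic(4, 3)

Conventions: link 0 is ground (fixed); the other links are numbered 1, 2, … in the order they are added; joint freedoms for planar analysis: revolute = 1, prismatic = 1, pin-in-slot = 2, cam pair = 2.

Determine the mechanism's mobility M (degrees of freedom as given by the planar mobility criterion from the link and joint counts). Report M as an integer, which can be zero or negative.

link 0 = ground. State L|J1|J2 = 1|0|0
+link1  2|0|0
C(1,0) f=2→J2  2|0|1
+link2  3|0|1
P(1,2) f=1→J1  3|1|1
+link3  4|1|1
+link4  5|1|1
P(3,1) f=1→J1  5|2|1
P(4,3) f=1→J1  5|3|1
M = 3(5−1)−2·3−1 = 12−6−1 = 5

M = 5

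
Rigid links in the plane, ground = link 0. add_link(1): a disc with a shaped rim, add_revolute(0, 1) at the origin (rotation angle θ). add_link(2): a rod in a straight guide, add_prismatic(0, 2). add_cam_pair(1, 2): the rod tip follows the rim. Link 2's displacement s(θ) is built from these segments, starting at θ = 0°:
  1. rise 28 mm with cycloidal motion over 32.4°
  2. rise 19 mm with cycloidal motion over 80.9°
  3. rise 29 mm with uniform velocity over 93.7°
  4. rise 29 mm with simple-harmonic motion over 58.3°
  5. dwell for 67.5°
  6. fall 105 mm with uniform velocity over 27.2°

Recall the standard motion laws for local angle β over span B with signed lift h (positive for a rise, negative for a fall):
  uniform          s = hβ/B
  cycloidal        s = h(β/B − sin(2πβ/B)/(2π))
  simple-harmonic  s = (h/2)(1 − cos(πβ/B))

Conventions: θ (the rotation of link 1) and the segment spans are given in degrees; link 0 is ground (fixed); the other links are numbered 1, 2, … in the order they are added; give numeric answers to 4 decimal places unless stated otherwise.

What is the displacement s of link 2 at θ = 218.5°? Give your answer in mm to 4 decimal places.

segment 1 (0° to 32.4°, cycloidal, h = 28) is passed completely: s = 0.0000 + (28) = 28.0000
segment 2 (32.4° to 113.3°, cycloidal, h = 19) is passed completely: s = 28.0000 + (19) = 47.0000
segment 3 (113.3° to 207°, uniform, h = 29) is passed completely: s = 47.0000 + (29) = 76.0000
θ = 218.5° falls in segment 4 (207° to 265.3°, simple-harmonic, h = 29): β = 218.5 − 207 = 11.5°, B = 58.3°; Δs = 29/2·(1 − cos(π·0.1973)) = 2.6962; s = 76.0000 + 2.6962 = 78.6962

78.6962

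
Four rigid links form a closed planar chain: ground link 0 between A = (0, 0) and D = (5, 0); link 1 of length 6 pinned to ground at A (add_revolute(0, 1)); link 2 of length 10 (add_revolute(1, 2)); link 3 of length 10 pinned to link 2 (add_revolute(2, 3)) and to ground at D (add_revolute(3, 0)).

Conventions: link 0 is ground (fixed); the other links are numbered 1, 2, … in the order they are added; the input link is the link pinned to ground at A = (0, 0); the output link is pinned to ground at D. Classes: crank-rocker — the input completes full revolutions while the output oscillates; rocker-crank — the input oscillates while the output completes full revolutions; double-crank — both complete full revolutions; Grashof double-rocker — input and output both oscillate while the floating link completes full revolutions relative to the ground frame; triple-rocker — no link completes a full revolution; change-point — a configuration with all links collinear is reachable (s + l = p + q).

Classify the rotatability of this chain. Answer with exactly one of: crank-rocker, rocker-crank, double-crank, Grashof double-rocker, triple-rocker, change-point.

lengths: ground=5, input=6, coupler=10, output=10
sorted: s=5 (shortest), l=10 (longest), p+q=16
s + l = 15 vs p + q = 16
s + l < p + q (Grashof) with shortest = ground link → double-crank

double-crank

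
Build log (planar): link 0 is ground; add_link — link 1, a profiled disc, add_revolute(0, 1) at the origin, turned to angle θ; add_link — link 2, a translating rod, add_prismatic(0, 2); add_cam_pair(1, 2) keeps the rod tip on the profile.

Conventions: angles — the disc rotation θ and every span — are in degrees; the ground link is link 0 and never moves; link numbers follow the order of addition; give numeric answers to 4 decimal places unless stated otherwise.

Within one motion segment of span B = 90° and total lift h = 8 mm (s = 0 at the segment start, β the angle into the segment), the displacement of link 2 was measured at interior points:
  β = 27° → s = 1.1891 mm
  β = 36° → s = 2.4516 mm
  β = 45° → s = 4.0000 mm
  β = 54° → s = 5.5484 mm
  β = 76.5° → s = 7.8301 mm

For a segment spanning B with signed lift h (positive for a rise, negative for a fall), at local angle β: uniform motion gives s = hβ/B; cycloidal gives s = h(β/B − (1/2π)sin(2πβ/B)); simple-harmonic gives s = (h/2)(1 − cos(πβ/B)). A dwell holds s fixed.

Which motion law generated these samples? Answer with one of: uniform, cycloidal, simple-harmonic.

candidates at β/B = r: uniform s = h·r (linear in β); cycloidal s = h·(r − sin(2πr)/(2π)); simple-harmonic s = (h/2)(1 − cos(πr))
β=27°: printed 1.1891 | uniform 2.4000, cycloidal 1.1891, simple-harmonic 1.6489
β=36°: printed 2.4516 | uniform 3.2000, cycloidal 2.4516, simple-harmonic 2.7639
β=45°: printed 4.0000 | uniform 4.0000, cycloidal 4.0000, simple-harmonic 4.0000
β=54°: printed 5.5484 | uniform 4.8000, cycloidal 5.5484, simple-harmonic 5.2361
β=76.5°: printed 7.8301 | uniform 6.8000, cycloidal 7.8301, simple-harmonic 7.5640
only one law matches every sample → cycloidal

cycloidal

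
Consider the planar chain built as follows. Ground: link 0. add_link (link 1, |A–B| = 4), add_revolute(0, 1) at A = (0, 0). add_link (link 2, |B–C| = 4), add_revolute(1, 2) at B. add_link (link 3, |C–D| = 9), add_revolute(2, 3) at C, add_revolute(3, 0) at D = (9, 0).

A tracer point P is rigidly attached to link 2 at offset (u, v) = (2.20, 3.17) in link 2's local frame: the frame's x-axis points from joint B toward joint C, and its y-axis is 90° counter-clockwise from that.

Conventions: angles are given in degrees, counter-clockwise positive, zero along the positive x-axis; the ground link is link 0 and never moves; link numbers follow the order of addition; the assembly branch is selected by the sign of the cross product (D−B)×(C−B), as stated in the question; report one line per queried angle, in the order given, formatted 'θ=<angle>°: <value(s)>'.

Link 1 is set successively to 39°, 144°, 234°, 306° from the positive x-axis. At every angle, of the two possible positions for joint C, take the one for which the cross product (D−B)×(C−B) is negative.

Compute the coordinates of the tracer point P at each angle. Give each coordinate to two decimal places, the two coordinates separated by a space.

A=(0,0), D=(9.00,0)
θ=39°: B = A + 4.00·(cos39°, sin39°) = (3.1086, 2.5173)
θ=39°: |BD| = 6.4067
θ=39°: circle(B,4.00) ∩ circle(D,9.00): a=-1.8695, h=3.5362
θ=39°:   candidates: C₊=(2.7789,6.5037) cross=22.656; C₋=(0.0000,0.0000) cross=-22.656
θ=39°:   branch - wants cross < 0 → take C=(0.0000,0.0000) (cross=-22.656)
θ=39°: ex = (C−B)/|BC| = (-0.7771,-0.6293); ey = (0.6293,-0.7771)
θ=39°: P = B + 2.20·ex + 3.17·ey = (3.3938,-1.3308)
θ=144°: B = A + 4.00·(cos144°, sin144°) = (-3.2361, 2.3511)
θ=144°: |BD| = 12.4599
θ=144°: circle(B,4.00) ∩ circle(D,9.00): a=3.6216, h=1.6983
θ=144°:   candidates: C₊=(0.6409,3.3355) cross=21.160; C₋=(0.0000,0.0000) cross=-21.160
θ=144°:   branch - wants cross < 0 → take C=(0.0000,0.0000) (cross=-21.160)
θ=144°: ex = (C−B)/|BC| = (0.8090,-0.5878); ey = (0.5878,0.8090)
θ=144°: P = B + 2.20·ex + 3.17·ey = (0.4070,3.6226)
θ=234°: B = A + 4.00·(cos234°, sin234°) = (-2.3511, -3.2361)
θ=234°: |BD| = 11.8034
θ=234°: circle(B,4.00) ∩ circle(D,9.00): a=3.1483, h=2.4675
θ=234°:   candidates: C₊=(0.0000,0.0000) cross=29.125; C₋=(1.3530,-4.7459) cross=-29.125
θ=234°:   branch - wants cross < 0 → take C=(1.3530,-4.7459) (cross=-29.125)
θ=234°: ex = (C−B)/|BC| = (0.9260,-0.3774); ey = (0.3774,0.9260)
θ=234°: P = B + 2.20·ex + 3.17·ey = (0.8826,-1.1309)
θ=306°: B = A + 4.00·(cos306°, sin306°) = (2.3511, -3.2361)
θ=306°: |BD| = 7.3946
θ=306°: circle(B,4.00) ∩ circle(D,9.00): a=-0.6978, h=3.9387
θ=306°:   candidates: C₊=(-0.0000,0.0000) cross=29.125; C₋=(3.4473,-7.0829) cross=-29.125
θ=306°:   branch - wants cross < 0 → take C=(3.4473,-7.0829) (cross=-29.125)
θ=306°: ex = (C−B)/|BC| = (0.2740,-0.9617); ey = (0.9617,0.2740)
θ=306°: P = B + 2.20·ex + 3.17·ey = (6.0027,-4.4831)

θ=39°: 3.39 -1.33
θ=144°: 0.41 3.62
θ=234°: 0.88 -1.13
θ=306°: 6.00 -4.48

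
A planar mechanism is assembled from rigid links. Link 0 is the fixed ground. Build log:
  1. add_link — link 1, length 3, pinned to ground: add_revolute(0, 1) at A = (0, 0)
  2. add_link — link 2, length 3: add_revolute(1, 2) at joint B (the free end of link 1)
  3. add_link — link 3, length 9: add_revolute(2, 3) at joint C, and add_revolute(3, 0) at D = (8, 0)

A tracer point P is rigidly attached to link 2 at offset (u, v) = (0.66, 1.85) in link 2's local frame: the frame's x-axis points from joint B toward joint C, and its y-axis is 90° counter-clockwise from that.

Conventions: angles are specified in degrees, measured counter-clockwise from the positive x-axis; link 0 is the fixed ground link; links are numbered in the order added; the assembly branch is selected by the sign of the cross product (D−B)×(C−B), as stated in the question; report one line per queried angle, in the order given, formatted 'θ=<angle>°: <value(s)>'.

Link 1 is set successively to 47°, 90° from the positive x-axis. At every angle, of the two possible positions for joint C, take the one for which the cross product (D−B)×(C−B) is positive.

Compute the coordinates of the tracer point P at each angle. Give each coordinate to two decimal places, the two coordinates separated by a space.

A=(0,0), D=(8.00,0)
θ=47°: B = A + 3.00·(cos47°, sin47°) = (2.0460, 2.1941)
θ=47°: |BD| = 6.3454
θ=47°: circle(B,3.00) ∩ circle(D,9.00): a=-2.5007, h=1.6573
θ=47°:   candidates: C₊=(0.2726,4.6138) cross=10.516; C₋=(-0.8735,1.5037) cross=-10.516
θ=47°:   branch + wants cross > 0 → take C=(0.2726,4.6138) (cross=10.516)
θ=47°: ex = (C−B)/|BC| = (-0.5911,0.8066); ey = (-0.8066,-0.5911)
θ=47°: P = B + 0.66·ex + 1.85·ey = (0.1637,1.6328)
θ=90°: B = A + 3.00·(cos90°, sin90°) = (0.0000, 3.0000)
θ=90°: |BD| = 8.5440
θ=90°: circle(B,3.00) ∩ circle(D,9.00): a=0.0585, h=2.9994
θ=90°:   candidates: C₊=(1.1080,5.7879) cross=25.627; C₋=(-0.9984,0.1710) cross=-25.627
θ=90°:   branch + wants cross > 0 → take C=(1.1080,5.7879) (cross=25.627)
θ=90°: ex = (C−B)/|BC| = (0.3693,0.9293); ey = (-0.9293,0.3693)
θ=90°: P = B + 0.66·ex + 1.85·ey = (-1.4755,4.2966)

θ=47°: 0.16 1.63
θ=90°: -1.48 4.30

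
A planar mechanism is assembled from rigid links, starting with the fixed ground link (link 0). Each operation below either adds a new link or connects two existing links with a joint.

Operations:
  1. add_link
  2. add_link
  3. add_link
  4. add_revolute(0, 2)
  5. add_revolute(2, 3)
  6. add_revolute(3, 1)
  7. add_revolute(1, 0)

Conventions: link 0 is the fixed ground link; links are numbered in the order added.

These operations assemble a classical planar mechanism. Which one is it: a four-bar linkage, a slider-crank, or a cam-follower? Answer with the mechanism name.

links: 4 (incl. ground); joints: 4 revolute, 0 prismatic, 0 higher (cam) pair, forming one closed loop
4 links in a single 4R loop → four-bar linkage

four-bar linkage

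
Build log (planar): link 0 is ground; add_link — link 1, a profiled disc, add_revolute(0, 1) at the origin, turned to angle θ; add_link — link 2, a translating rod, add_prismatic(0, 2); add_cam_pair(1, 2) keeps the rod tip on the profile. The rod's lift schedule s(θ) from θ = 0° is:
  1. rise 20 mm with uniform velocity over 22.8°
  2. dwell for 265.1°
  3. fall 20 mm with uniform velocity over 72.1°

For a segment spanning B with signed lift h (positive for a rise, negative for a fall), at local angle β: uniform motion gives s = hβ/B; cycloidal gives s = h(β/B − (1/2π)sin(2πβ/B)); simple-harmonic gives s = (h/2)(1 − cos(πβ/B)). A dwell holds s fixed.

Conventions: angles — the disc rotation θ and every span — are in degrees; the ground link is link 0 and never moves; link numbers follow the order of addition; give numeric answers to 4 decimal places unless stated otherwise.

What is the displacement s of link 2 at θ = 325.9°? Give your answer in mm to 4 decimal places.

seg 1 [0°–22.8°] uniform, h=20: full span → s += 20 → s = 20.0000
seg 2 [22.8°–287.9°] dwell: s stays 20.0000
seg 3 [287.9°–360°] uniform, h=-20: θ=325.9° here. β=38, B=72.1. -20·38/72.1 = -10.5409 → s = 9.4591

9.4591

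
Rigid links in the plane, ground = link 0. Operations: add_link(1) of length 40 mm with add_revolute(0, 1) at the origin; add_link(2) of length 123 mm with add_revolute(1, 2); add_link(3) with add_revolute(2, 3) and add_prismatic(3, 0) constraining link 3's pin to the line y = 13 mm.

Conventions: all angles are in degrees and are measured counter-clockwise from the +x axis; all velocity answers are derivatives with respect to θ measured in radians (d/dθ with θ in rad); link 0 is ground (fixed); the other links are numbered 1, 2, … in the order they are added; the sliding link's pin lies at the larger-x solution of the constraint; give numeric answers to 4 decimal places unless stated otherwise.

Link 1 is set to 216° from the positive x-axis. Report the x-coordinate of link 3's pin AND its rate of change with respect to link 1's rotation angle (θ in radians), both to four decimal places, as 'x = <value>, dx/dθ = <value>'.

geometry: r = 40 mm, L = 123 mm, e = 13 mm
crank pin P = (r cos θ, r sin θ) = (-32.360680, -23.511410)
h = r sin θ − e = -23.511410 − 13 = -36.511410
x = r cos θ + √(L² − h²) = -32.360680 + 117.456021 = 85.095341
dx/dθ = −r sin θ − h·r cos θ/√(L² − h²) (θ in radians; h = -36.511410) = 13.452036

x = 85.0953, dx/dθ = 13.4520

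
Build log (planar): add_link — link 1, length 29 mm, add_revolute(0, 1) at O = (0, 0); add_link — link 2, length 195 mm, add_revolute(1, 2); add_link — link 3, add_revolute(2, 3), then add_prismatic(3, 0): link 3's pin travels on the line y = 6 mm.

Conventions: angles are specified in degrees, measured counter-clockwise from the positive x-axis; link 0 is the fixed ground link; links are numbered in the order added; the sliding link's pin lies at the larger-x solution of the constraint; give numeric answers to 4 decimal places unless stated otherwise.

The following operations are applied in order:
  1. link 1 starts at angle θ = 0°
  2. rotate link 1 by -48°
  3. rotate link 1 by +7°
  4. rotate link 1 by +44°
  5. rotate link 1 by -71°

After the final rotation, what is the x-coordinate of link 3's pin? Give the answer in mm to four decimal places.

geometry: r = 29 mm, L = 195 mm, e = 6 mm; θ starts at 0°
rotate link 1 by -48°: θ ← 0° -48° = -48°
rotate link 1 by +7°: θ ← -48° +7° = -41°
rotate link 1 by +44°: θ ← -41° +44° = 3°
rotate link 1 by -71°: θ ← 3° -71° = -68°
crank pin P = (r cos θ, r sin θ) = (10.863591, -26.888332)
h = r sin θ − e = -26.888332 − 6 = -32.888332
x = r cos θ + √(L² − h²) = 10.863591 + 192.206549 = 203.070141

203.0701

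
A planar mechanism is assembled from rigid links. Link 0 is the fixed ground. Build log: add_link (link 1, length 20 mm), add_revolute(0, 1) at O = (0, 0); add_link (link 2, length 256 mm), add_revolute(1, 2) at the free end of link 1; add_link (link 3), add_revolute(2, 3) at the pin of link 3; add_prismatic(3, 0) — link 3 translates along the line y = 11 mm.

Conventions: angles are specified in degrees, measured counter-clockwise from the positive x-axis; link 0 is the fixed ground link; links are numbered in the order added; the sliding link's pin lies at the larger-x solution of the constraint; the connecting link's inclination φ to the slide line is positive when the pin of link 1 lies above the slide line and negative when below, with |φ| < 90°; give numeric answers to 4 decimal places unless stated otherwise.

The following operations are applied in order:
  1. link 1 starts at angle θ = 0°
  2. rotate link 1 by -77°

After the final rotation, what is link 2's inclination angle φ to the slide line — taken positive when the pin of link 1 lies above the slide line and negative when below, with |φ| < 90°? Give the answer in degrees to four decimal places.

geometry: r = 20 mm, L = 256 mm, e = 11 mm; θ starts at 0°
rotate link 1 by -77°: θ ← 0° -77° = -77°
h = r sin θ − e = -19.487401 − 11 = -30.487401
sin φ = h / L = -30.487401 / 256 = -0.11909141
φ = arcsin(-0.11909141) = -6.839668°

-6.8397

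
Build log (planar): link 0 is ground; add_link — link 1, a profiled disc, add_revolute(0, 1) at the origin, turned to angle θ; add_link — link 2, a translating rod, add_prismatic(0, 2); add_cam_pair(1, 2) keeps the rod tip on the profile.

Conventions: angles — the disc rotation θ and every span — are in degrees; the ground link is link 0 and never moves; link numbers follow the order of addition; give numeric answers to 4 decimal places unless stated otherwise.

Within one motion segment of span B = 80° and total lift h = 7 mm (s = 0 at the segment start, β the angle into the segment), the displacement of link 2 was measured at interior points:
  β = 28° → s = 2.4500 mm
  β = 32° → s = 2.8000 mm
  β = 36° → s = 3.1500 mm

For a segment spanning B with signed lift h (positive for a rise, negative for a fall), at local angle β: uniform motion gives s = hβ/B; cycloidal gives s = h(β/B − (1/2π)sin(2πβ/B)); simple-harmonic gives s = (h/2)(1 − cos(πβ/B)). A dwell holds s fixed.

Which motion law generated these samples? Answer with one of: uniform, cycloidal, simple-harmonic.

candidates at β/B = r: uniform s = h·r (linear in β); cycloidal s = h·(r − sin(2πr)/(2π)); simple-harmonic s = (h/2)(1 − cos(πr))
β=28°: printed 2.4500 | uniform 2.4500, cycloidal 1.5487, simple-harmonic 1.9110
β=32°: printed 2.8000 | uniform 2.8000, cycloidal 2.1452, simple-harmonic 2.4184
β=36°: printed 3.1500 | uniform 3.1500, cycloidal 2.8057, simple-harmonic 2.9525
only one law matches every sample → uniform

uniform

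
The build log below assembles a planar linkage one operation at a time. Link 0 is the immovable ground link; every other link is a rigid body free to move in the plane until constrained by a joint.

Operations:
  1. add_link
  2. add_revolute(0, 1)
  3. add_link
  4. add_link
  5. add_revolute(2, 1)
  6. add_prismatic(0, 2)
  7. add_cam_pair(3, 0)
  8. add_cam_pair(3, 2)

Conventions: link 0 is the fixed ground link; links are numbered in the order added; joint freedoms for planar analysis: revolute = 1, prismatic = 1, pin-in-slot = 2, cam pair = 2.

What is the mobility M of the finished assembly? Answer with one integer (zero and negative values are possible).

link 0 = ground. State L|J1|J2 = 1|0|0
+link1  2|0|0
R(0,1) f=1→J1  2|1|0
+link2  3|1|0
+link3  4|1|0
R(2,1) f=1→J1  4|2|0
P(0,2) f=1→J1  4|3|0
C(3,0) f=2→J2  4|3|1
C(3,2) f=2→J2  4|3|2
M = 3(4−1)−2·3−2 = 9−6−2 = 1

M = 1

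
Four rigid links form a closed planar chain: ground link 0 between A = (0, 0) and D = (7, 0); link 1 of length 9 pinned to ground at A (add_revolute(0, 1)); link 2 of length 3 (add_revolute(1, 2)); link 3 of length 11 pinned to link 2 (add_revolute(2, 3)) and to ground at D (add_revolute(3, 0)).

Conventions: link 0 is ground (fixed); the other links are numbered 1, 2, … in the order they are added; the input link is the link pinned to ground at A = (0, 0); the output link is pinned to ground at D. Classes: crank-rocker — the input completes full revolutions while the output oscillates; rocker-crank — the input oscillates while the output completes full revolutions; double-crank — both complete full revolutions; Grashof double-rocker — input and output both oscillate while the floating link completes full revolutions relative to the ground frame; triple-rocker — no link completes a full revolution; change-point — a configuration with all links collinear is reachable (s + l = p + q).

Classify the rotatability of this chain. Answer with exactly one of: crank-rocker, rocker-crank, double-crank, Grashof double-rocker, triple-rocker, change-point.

lengths: ground=7, input=9, coupler=3, output=11
sorted: s=3 (shortest), l=11 (longest), p+q=16
s + l = 14 vs p + q = 16
s + l < p + q (Grashof) with shortest = coupler link → Grashof double-rocker

Grashof double-rocker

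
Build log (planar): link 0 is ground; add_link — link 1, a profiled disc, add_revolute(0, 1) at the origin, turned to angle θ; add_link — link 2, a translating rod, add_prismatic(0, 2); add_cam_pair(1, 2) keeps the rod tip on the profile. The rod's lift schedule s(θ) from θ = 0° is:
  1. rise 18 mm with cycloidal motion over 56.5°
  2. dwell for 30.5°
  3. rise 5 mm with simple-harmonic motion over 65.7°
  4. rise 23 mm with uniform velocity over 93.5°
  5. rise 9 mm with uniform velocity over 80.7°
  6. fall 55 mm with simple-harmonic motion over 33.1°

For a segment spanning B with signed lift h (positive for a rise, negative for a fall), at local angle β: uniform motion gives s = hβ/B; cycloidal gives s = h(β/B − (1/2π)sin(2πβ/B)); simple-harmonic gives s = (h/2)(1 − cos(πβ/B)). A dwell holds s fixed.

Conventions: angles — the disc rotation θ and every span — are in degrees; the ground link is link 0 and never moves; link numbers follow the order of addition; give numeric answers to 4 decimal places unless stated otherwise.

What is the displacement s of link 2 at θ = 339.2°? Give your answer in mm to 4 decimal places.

seg 1 [0°–56.5°] cycloidal, h=18: full span → s += 18 → s = 18.0000
seg 2 [56.5°–87°] dwell: s stays 18.0000
seg 3 [87°–152.7°] simple-harmonic, h=5: full span → s += 5 → s = 23.0000
seg 4 [152.7°–246.2°] uniform, h=23: full span → s += 23 → s = 46.0000
seg 5 [246.2°–326.9°] uniform, h=9: full span → s += 9 → s = 55.0000
seg 6 [326.9°–360°] simple-harmonic, h=-55: θ=339.2° here. β=12.3, B=33.1. -55/2·(1 − cos(π·0.3716)) = -16.7055 → s = 38.2945

38.2945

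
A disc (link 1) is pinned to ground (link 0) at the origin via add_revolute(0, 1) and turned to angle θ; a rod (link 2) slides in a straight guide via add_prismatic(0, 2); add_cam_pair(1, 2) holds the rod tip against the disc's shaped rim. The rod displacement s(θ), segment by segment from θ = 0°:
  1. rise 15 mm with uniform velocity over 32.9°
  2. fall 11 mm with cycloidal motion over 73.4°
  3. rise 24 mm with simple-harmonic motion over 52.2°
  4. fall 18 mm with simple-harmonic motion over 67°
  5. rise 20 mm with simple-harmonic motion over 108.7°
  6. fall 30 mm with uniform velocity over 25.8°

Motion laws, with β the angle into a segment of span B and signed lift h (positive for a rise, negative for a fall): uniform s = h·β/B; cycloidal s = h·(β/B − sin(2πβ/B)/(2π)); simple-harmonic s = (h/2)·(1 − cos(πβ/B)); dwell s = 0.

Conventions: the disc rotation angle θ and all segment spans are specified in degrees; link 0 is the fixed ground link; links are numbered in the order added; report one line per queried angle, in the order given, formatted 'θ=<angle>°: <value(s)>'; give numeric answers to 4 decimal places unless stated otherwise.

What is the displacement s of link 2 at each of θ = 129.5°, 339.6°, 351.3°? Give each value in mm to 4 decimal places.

segment 1 (0° to 32.9°, uniform, h = 15) is passed completely: s = 0.0000 + (15) = 15.0000
segment 2 (32.9° to 106.3°, cycloidal, h = -11) is passed completely: s = 15.0000 + (-11) = 4.0000
θ = 129.5° falls in segment 3 (106.3° to 158.5°, simple-harmonic, h = 24): β = 129.5 − 106.3 = 23.2°, B = 52.2°; Δs = 24/2·(1 − cos(π·0.4444)) = 9.9162; s = 4.0000 + 9.9162 = 13.9162
segment 3 (106.3° to 158.5°, simple-harmonic, h = 24) is passed completely: s = 4.0000 + (24) = 28.0000
segment 4 (158.5° to 225.5°, simple-harmonic, h = -18) is passed completely: s = 28.0000 + (-18) = 10.0000
segment 5 (225.5° to 334.2°, simple-harmonic, h = 20) is passed completely: s = 10.0000 + (20) = 30.0000
θ = 339.6° falls in segment 6 (334.2° to 360°, uniform, h = -30): β = 339.6 − 334.2 = 5.4°, B = 25.8°; Δs = -30·5.4/25.8 = -6.2791; s = 30.0000 − 6.2791 = 23.7209
θ = 351.3° falls in segment 6 (334.2° to 360°, uniform, h = -30): β = 351.3 − 334.2 = 17.1°, B = 25.8°; Δs = -30·17.1/25.8 = -19.8837; s = 30.0000 − 19.8837 = 10.1163

θ=129.5°: 13.9162
θ=339.6°: 23.7209
θ=351.3°: 10.1163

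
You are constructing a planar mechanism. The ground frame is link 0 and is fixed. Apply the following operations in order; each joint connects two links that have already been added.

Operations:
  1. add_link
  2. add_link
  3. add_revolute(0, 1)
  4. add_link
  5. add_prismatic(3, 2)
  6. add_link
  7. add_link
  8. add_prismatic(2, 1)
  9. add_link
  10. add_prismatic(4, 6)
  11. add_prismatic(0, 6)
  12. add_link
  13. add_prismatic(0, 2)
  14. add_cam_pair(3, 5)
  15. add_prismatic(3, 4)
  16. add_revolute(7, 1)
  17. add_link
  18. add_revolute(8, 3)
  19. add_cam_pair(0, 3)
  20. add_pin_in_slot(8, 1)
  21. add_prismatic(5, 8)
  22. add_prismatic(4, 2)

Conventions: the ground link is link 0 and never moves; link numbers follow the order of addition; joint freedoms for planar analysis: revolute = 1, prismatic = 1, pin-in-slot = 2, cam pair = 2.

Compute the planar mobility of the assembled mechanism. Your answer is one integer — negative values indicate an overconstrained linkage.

L=1 J1=0 J2=0
add link → L=2 J1=0 J2=0
add link → L=3 J1=0 J2=0
R@0,1 dof=1 J1 → L=3 J1=1 J2=0
add link → L=4 J1=1 J2=0
P@3,2 dof=1 J1 → L=4 J1=2 J2=0
add link → L=5 J1=2 J2=0
add link → L=6 J1=2 J2=0
P@2,1 dof=1 J1 → L=6 J1=3 J2=0
add link → L=7 J1=3 J2=0
P@4,6 dof=1 J1 → L=7 J1=4 J2=0
P@0,6 dof=1 J1 → L=7 J1=5 J2=0
add link → L=8 J1=5 J2=0
P@0,2 dof=1 J1 → L=8 J1=6 J2=0
C@3,5 dof=2 J2 → L=8 J1=6 J2=1
P@3,4 dof=1 J1 → L=8 J1=7 J2=1
R@7,1 dof=1 J1 → L=8 J1=8 J2=1
add link → L=9 J1=8 J2=1
R@8,3 dof=1 J1 → L=9 J1=9 J2=1
C@0,3 dof=2 J2 → L=9 J1=9 J2=2
PS@8,1 dof=2 J2 → L=9 J1=9 J2=3
P@5,8 dof=1 J1 → L=9 J1=10 J2=3
P@4,2 dof=1 J1 → L=9 J1=11 J2=3
M=3(L−1)−2J1−J2=3·8−2·11−3=-1

M = -1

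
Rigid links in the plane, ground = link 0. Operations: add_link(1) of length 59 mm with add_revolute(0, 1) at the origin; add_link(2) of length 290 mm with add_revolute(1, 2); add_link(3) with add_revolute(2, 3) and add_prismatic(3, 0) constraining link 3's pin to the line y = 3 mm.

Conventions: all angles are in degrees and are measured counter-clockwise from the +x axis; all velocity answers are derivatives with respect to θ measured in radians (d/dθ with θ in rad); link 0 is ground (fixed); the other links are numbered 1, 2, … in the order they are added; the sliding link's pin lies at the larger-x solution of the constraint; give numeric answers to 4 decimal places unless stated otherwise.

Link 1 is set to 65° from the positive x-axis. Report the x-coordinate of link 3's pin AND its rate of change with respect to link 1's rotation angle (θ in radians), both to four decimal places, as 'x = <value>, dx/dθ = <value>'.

geometry: r = 59 mm, L = 290 mm, e = 3 mm
crank pin P = (r cos θ, r sin θ) = (24.934477, 53.472159)
h = r sin θ − e = 53.472159 − 3 = 50.472159
x = r cos θ + √(L² − h²) = 24.934477 + 285.574090 = 310.508568
dx/dθ = −r sin θ − h·r cos θ/√(L² − h²) (θ in radians; h = 50.472159) = -57.879061

x = 310.5086, dx/dθ = -57.8791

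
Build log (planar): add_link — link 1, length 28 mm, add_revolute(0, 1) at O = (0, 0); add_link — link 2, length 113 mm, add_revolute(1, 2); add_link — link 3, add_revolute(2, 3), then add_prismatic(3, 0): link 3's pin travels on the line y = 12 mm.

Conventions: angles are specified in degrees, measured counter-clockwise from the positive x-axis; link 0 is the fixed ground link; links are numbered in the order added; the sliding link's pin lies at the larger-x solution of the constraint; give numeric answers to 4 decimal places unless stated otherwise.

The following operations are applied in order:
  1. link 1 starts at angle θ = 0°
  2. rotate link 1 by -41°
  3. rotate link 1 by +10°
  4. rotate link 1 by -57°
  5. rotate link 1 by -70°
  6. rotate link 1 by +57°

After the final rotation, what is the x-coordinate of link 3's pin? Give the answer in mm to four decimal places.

geometry: r = 28 mm, L = 113 mm, e = 12 mm; θ starts at 0°
rotate link 1 by -41°: θ ← 0° -41° = -41°
rotate link 1 by +10°: θ ← -41° +10° = -31°
rotate link 1 by -57°: θ ← -31° -57° = -88°
rotate link 1 by -70°: θ ← -88° -70° = -158°
rotate link 1 by +57°: θ ← -158° +57° = -101°
crank pin P = (r cos θ, r sin θ) = (-5.342652, -27.485561)
h = r sin θ − e = -27.485561 − 12 = -39.485561
x = r cos θ + √(L² − h²) = -5.342652 + 105.876770 = 100.534118

100.5341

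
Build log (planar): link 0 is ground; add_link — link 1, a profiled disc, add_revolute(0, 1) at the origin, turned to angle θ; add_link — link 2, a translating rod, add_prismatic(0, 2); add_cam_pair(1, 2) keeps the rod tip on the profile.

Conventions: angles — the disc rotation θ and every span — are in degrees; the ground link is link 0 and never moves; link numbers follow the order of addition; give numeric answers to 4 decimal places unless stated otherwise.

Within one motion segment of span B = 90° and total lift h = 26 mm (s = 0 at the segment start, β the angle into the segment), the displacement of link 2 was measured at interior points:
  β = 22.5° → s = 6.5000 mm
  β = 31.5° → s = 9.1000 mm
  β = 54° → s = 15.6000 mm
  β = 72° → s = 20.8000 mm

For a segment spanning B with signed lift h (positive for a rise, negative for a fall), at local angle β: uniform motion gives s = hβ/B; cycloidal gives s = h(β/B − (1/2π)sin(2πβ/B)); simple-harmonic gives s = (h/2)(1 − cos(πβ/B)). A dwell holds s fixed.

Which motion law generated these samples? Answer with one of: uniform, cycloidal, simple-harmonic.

candidates at β/B = r: uniform s = h·r (linear in β); cycloidal s = h·(r − sin(2πr)/(2π)); simple-harmonic s = (h/2)(1 − cos(πr))
β=22.5°: printed 6.5000 | uniform 6.5000, cycloidal 2.3620, simple-harmonic 3.8076
β=31.5°: printed 9.1000 | uniform 9.1000, cycloidal 5.7523, simple-harmonic 7.0981
β=54°: printed 15.6000 | uniform 15.6000, cycloidal 18.0323, simple-harmonic 17.0172
β=72°: printed 20.8000 | uniform 20.8000, cycloidal 24.7355, simple-harmonic 23.5172
only one law matches every sample → uniform

uniform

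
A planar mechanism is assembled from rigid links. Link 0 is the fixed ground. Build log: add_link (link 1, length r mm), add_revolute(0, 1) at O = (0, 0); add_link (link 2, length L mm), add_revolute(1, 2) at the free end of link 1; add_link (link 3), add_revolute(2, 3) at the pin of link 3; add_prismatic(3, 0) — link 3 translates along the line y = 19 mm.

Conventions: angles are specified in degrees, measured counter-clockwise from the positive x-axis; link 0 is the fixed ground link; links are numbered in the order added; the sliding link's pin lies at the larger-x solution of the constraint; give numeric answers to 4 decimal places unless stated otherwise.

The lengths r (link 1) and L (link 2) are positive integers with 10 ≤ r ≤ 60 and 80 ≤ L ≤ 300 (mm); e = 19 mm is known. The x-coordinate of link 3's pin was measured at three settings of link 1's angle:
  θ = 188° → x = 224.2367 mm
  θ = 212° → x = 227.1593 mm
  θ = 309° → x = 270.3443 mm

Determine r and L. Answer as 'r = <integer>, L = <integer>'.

constraint per measurement: (x − r cos θ)² + (r sin θ − e)² = L²
subtracting the θ₁ and θ₂ equations cancels the r² and L² terms:
r = (x₁² − x₂²) / (2[(x₁cos θ₁ + e sin θ₁) − (x₂cos θ₂ + e sin θ₂)]) = 29.9990 → r = 30
L² = (x₁ − r cos θ₁)² + (r sin θ₁ − e)² = 65025.0216 → L = 255.0000 → L = 255
check at θ₃=309°: x = 270.3443 (printed 270.3443) ✓

r = 30, L = 255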